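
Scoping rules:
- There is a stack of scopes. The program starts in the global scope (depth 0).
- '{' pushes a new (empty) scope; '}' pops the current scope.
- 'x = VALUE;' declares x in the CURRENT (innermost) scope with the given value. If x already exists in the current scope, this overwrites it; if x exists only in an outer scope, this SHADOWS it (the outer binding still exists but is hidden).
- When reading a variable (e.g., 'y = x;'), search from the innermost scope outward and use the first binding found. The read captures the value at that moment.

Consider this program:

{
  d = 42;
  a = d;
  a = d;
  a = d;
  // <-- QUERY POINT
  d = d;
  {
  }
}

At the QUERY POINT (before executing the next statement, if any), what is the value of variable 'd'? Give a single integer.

Answer: 42

Derivation:
Step 1: enter scope (depth=1)
Step 2: declare d=42 at depth 1
Step 3: declare a=(read d)=42 at depth 1
Step 4: declare a=(read d)=42 at depth 1
Step 5: declare a=(read d)=42 at depth 1
Visible at query point: a=42 d=42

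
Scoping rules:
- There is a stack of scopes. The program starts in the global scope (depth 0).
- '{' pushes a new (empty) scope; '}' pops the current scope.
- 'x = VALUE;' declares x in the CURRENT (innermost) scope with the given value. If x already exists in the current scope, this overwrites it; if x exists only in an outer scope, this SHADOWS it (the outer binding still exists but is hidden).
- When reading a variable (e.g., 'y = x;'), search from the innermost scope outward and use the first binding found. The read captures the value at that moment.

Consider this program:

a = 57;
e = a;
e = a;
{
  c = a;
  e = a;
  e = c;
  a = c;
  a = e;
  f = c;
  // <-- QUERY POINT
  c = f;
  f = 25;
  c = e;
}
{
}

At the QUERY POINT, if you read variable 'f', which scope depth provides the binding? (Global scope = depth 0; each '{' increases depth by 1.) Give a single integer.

Answer: 1

Derivation:
Step 1: declare a=57 at depth 0
Step 2: declare e=(read a)=57 at depth 0
Step 3: declare e=(read a)=57 at depth 0
Step 4: enter scope (depth=1)
Step 5: declare c=(read a)=57 at depth 1
Step 6: declare e=(read a)=57 at depth 1
Step 7: declare e=(read c)=57 at depth 1
Step 8: declare a=(read c)=57 at depth 1
Step 9: declare a=(read e)=57 at depth 1
Step 10: declare f=(read c)=57 at depth 1
Visible at query point: a=57 c=57 e=57 f=57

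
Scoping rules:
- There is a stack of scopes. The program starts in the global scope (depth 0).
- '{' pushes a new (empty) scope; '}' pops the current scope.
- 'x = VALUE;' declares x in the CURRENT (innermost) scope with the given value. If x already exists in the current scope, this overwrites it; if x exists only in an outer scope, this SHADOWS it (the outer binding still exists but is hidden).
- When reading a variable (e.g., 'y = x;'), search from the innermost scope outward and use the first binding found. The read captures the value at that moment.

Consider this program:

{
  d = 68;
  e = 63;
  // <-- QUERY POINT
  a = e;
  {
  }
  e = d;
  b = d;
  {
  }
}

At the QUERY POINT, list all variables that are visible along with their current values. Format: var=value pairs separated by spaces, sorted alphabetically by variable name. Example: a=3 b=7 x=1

Step 1: enter scope (depth=1)
Step 2: declare d=68 at depth 1
Step 3: declare e=63 at depth 1
Visible at query point: d=68 e=63

Answer: d=68 e=63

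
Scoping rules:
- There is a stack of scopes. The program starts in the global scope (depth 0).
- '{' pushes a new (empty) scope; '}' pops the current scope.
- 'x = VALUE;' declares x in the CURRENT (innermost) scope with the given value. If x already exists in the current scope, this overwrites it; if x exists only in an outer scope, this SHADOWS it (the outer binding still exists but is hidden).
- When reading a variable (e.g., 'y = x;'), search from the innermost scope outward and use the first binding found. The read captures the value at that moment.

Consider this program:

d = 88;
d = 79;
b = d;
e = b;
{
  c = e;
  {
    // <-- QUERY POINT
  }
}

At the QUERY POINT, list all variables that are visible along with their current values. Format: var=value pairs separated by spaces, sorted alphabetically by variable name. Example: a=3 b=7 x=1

Answer: b=79 c=79 d=79 e=79

Derivation:
Step 1: declare d=88 at depth 0
Step 2: declare d=79 at depth 0
Step 3: declare b=(read d)=79 at depth 0
Step 4: declare e=(read b)=79 at depth 0
Step 5: enter scope (depth=1)
Step 6: declare c=(read e)=79 at depth 1
Step 7: enter scope (depth=2)
Visible at query point: b=79 c=79 d=79 e=79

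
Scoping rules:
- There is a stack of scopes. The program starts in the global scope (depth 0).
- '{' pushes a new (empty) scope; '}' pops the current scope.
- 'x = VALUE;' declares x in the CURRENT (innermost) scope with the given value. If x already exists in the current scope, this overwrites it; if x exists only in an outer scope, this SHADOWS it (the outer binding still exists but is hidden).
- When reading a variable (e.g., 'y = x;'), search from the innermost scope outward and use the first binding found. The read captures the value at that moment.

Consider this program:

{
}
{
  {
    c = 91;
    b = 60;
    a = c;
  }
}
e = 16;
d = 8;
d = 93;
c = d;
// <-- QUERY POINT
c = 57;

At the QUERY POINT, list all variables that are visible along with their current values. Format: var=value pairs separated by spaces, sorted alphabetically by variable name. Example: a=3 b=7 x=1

Step 1: enter scope (depth=1)
Step 2: exit scope (depth=0)
Step 3: enter scope (depth=1)
Step 4: enter scope (depth=2)
Step 5: declare c=91 at depth 2
Step 6: declare b=60 at depth 2
Step 7: declare a=(read c)=91 at depth 2
Step 8: exit scope (depth=1)
Step 9: exit scope (depth=0)
Step 10: declare e=16 at depth 0
Step 11: declare d=8 at depth 0
Step 12: declare d=93 at depth 0
Step 13: declare c=(read d)=93 at depth 0
Visible at query point: c=93 d=93 e=16

Answer: c=93 d=93 e=16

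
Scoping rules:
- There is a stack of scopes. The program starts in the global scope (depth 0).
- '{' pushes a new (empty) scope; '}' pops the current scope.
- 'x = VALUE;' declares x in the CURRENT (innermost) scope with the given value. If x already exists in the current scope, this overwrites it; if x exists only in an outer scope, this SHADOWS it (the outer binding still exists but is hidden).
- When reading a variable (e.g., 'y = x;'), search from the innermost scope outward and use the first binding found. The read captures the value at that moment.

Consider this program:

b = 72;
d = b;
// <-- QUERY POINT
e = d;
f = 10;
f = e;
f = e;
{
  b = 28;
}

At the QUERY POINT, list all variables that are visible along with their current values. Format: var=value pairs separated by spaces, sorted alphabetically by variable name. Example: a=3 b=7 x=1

Answer: b=72 d=72

Derivation:
Step 1: declare b=72 at depth 0
Step 2: declare d=(read b)=72 at depth 0
Visible at query point: b=72 d=72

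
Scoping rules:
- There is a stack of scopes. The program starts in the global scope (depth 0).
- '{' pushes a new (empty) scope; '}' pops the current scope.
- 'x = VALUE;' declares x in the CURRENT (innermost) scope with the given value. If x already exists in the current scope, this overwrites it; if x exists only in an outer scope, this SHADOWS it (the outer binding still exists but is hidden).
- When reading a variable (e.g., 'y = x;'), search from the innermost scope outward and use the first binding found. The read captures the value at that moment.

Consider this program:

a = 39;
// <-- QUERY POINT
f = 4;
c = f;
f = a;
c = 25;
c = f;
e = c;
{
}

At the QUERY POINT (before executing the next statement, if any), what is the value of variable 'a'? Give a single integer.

Step 1: declare a=39 at depth 0
Visible at query point: a=39

Answer: 39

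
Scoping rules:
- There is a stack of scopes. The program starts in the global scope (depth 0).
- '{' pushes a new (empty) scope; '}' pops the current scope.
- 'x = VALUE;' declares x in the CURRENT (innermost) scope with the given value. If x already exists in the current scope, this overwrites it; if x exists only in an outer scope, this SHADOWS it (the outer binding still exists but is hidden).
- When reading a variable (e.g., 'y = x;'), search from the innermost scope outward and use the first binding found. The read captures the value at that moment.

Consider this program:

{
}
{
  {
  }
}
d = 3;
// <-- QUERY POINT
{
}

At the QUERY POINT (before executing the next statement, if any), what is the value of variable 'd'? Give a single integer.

Step 1: enter scope (depth=1)
Step 2: exit scope (depth=0)
Step 3: enter scope (depth=1)
Step 4: enter scope (depth=2)
Step 5: exit scope (depth=1)
Step 6: exit scope (depth=0)
Step 7: declare d=3 at depth 0
Visible at query point: d=3

Answer: 3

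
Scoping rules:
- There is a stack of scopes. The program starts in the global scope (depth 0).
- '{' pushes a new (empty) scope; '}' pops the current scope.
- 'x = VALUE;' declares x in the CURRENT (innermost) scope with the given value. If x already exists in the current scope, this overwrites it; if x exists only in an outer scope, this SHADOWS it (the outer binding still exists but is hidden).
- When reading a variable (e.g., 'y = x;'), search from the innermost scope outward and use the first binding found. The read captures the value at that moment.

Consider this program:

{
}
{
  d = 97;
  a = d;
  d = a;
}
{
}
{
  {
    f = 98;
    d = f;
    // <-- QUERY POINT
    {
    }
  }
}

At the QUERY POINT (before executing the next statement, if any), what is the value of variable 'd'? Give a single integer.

Step 1: enter scope (depth=1)
Step 2: exit scope (depth=0)
Step 3: enter scope (depth=1)
Step 4: declare d=97 at depth 1
Step 5: declare a=(read d)=97 at depth 1
Step 6: declare d=(read a)=97 at depth 1
Step 7: exit scope (depth=0)
Step 8: enter scope (depth=1)
Step 9: exit scope (depth=0)
Step 10: enter scope (depth=1)
Step 11: enter scope (depth=2)
Step 12: declare f=98 at depth 2
Step 13: declare d=(read f)=98 at depth 2
Visible at query point: d=98 f=98

Answer: 98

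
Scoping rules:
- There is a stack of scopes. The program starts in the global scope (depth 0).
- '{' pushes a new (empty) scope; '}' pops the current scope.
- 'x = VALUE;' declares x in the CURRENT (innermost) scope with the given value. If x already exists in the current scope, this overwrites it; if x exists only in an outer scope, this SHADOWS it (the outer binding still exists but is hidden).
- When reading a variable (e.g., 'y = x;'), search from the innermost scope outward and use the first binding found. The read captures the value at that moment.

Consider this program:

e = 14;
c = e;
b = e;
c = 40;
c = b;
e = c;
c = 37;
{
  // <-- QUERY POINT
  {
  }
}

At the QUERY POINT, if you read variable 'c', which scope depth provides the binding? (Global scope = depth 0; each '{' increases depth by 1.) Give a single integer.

Answer: 0

Derivation:
Step 1: declare e=14 at depth 0
Step 2: declare c=(read e)=14 at depth 0
Step 3: declare b=(read e)=14 at depth 0
Step 4: declare c=40 at depth 0
Step 5: declare c=(read b)=14 at depth 0
Step 6: declare e=(read c)=14 at depth 0
Step 7: declare c=37 at depth 0
Step 8: enter scope (depth=1)
Visible at query point: b=14 c=37 e=14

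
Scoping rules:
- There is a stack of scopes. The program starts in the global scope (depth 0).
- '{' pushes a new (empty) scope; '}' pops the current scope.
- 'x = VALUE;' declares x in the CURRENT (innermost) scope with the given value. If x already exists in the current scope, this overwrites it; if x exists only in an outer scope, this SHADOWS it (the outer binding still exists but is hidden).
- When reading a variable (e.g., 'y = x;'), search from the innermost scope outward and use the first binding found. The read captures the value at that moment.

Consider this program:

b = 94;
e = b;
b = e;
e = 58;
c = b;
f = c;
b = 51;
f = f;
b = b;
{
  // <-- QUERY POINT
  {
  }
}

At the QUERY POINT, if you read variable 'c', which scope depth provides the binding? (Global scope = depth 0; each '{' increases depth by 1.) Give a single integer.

Answer: 0

Derivation:
Step 1: declare b=94 at depth 0
Step 2: declare e=(read b)=94 at depth 0
Step 3: declare b=(read e)=94 at depth 0
Step 4: declare e=58 at depth 0
Step 5: declare c=(read b)=94 at depth 0
Step 6: declare f=(read c)=94 at depth 0
Step 7: declare b=51 at depth 0
Step 8: declare f=(read f)=94 at depth 0
Step 9: declare b=(read b)=51 at depth 0
Step 10: enter scope (depth=1)
Visible at query point: b=51 c=94 e=58 f=94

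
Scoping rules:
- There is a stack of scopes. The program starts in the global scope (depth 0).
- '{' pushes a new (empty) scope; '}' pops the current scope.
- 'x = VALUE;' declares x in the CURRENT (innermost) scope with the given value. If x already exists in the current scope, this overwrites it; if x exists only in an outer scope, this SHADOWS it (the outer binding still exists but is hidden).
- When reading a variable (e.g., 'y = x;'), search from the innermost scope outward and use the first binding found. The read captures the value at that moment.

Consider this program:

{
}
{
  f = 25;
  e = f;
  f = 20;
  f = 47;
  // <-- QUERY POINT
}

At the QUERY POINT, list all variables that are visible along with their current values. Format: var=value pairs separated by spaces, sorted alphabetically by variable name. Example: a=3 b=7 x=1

Answer: e=25 f=47

Derivation:
Step 1: enter scope (depth=1)
Step 2: exit scope (depth=0)
Step 3: enter scope (depth=1)
Step 4: declare f=25 at depth 1
Step 5: declare e=(read f)=25 at depth 1
Step 6: declare f=20 at depth 1
Step 7: declare f=47 at depth 1
Visible at query point: e=25 f=47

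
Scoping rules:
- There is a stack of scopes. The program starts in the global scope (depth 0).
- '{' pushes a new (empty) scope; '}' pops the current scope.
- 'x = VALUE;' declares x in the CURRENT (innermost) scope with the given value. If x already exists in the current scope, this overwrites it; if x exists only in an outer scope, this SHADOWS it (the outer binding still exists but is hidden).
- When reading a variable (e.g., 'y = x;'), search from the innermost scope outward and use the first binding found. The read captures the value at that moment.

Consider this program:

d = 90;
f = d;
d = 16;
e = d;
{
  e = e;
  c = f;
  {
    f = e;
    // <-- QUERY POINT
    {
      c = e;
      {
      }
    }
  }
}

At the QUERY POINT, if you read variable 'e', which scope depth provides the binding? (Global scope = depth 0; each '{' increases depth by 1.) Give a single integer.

Answer: 1

Derivation:
Step 1: declare d=90 at depth 0
Step 2: declare f=(read d)=90 at depth 0
Step 3: declare d=16 at depth 0
Step 4: declare e=(read d)=16 at depth 0
Step 5: enter scope (depth=1)
Step 6: declare e=(read e)=16 at depth 1
Step 7: declare c=(read f)=90 at depth 1
Step 8: enter scope (depth=2)
Step 9: declare f=(read e)=16 at depth 2
Visible at query point: c=90 d=16 e=16 f=16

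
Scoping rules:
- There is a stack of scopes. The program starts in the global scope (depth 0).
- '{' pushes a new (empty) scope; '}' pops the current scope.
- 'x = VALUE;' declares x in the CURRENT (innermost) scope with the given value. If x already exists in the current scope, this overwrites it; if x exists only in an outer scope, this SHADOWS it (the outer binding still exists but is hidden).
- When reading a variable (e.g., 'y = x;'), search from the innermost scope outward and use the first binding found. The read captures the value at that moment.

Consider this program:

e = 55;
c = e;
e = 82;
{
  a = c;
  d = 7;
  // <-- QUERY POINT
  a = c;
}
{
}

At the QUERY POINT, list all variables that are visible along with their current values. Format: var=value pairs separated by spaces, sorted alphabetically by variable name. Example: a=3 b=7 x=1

Answer: a=55 c=55 d=7 e=82

Derivation:
Step 1: declare e=55 at depth 0
Step 2: declare c=(read e)=55 at depth 0
Step 3: declare e=82 at depth 0
Step 4: enter scope (depth=1)
Step 5: declare a=(read c)=55 at depth 1
Step 6: declare d=7 at depth 1
Visible at query point: a=55 c=55 d=7 e=82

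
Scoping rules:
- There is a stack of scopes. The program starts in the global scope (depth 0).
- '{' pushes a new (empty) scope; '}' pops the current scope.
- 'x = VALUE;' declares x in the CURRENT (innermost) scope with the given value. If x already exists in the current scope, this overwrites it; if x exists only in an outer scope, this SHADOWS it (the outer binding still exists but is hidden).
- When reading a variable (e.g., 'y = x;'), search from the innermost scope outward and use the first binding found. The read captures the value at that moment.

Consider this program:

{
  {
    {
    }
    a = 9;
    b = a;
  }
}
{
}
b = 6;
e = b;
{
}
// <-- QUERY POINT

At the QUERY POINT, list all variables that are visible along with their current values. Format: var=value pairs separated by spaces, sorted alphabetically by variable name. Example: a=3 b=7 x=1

Step 1: enter scope (depth=1)
Step 2: enter scope (depth=2)
Step 3: enter scope (depth=3)
Step 4: exit scope (depth=2)
Step 5: declare a=9 at depth 2
Step 6: declare b=(read a)=9 at depth 2
Step 7: exit scope (depth=1)
Step 8: exit scope (depth=0)
Step 9: enter scope (depth=1)
Step 10: exit scope (depth=0)
Step 11: declare b=6 at depth 0
Step 12: declare e=(read b)=6 at depth 0
Step 13: enter scope (depth=1)
Step 14: exit scope (depth=0)
Visible at query point: b=6 e=6

Answer: b=6 e=6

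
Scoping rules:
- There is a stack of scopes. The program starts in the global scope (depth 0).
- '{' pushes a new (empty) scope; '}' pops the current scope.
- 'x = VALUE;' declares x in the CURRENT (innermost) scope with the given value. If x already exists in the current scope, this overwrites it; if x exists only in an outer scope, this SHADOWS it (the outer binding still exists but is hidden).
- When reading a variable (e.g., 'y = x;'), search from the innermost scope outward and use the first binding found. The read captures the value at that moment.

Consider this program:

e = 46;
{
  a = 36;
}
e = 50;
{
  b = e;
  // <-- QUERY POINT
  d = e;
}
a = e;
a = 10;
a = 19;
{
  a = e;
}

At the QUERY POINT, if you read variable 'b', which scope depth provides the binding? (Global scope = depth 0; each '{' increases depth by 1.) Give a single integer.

Step 1: declare e=46 at depth 0
Step 2: enter scope (depth=1)
Step 3: declare a=36 at depth 1
Step 4: exit scope (depth=0)
Step 5: declare e=50 at depth 0
Step 6: enter scope (depth=1)
Step 7: declare b=(read e)=50 at depth 1
Visible at query point: b=50 e=50

Answer: 1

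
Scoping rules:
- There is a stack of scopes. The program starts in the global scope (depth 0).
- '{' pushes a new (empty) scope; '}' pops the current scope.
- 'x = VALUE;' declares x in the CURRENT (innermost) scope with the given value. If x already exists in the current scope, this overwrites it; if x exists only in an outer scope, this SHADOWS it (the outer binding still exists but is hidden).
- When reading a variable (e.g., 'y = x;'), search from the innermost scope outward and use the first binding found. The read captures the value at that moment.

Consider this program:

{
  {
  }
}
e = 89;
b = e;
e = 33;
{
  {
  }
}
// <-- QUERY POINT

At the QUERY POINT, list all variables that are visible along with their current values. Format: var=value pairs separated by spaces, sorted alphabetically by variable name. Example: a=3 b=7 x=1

Answer: b=89 e=33

Derivation:
Step 1: enter scope (depth=1)
Step 2: enter scope (depth=2)
Step 3: exit scope (depth=1)
Step 4: exit scope (depth=0)
Step 5: declare e=89 at depth 0
Step 6: declare b=(read e)=89 at depth 0
Step 7: declare e=33 at depth 0
Step 8: enter scope (depth=1)
Step 9: enter scope (depth=2)
Step 10: exit scope (depth=1)
Step 11: exit scope (depth=0)
Visible at query point: b=89 e=33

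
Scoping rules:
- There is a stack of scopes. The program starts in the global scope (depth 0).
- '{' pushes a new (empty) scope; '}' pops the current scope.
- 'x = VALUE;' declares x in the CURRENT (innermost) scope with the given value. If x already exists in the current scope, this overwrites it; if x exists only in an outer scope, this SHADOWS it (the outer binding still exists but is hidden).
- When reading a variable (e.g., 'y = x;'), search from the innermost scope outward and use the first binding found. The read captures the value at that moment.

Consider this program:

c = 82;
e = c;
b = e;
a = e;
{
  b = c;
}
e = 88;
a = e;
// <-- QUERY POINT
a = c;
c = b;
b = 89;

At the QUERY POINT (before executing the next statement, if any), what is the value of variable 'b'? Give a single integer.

Answer: 82

Derivation:
Step 1: declare c=82 at depth 0
Step 2: declare e=(read c)=82 at depth 0
Step 3: declare b=(read e)=82 at depth 0
Step 4: declare a=(read e)=82 at depth 0
Step 5: enter scope (depth=1)
Step 6: declare b=(read c)=82 at depth 1
Step 7: exit scope (depth=0)
Step 8: declare e=88 at depth 0
Step 9: declare a=(read e)=88 at depth 0
Visible at query point: a=88 b=82 c=82 e=88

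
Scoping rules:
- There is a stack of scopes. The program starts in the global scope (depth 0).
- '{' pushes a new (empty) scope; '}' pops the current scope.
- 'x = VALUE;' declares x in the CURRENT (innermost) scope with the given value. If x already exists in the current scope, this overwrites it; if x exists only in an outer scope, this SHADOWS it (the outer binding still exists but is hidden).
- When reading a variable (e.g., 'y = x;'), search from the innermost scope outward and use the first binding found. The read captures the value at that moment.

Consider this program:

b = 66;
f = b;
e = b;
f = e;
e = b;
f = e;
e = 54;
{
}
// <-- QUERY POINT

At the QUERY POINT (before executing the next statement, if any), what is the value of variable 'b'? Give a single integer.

Answer: 66

Derivation:
Step 1: declare b=66 at depth 0
Step 2: declare f=(read b)=66 at depth 0
Step 3: declare e=(read b)=66 at depth 0
Step 4: declare f=(read e)=66 at depth 0
Step 5: declare e=(read b)=66 at depth 0
Step 6: declare f=(read e)=66 at depth 0
Step 7: declare e=54 at depth 0
Step 8: enter scope (depth=1)
Step 9: exit scope (depth=0)
Visible at query point: b=66 e=54 f=66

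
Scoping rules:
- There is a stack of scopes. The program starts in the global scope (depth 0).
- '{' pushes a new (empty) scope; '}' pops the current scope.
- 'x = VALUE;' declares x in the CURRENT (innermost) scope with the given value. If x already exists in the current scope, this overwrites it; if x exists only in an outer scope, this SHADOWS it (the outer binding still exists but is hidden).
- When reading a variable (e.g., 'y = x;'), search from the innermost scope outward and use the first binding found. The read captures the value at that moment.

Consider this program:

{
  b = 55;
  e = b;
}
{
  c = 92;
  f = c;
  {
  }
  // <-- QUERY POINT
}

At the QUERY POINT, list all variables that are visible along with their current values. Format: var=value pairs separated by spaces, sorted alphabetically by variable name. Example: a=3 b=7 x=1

Step 1: enter scope (depth=1)
Step 2: declare b=55 at depth 1
Step 3: declare e=(read b)=55 at depth 1
Step 4: exit scope (depth=0)
Step 5: enter scope (depth=1)
Step 6: declare c=92 at depth 1
Step 7: declare f=(read c)=92 at depth 1
Step 8: enter scope (depth=2)
Step 9: exit scope (depth=1)
Visible at query point: c=92 f=92

Answer: c=92 f=92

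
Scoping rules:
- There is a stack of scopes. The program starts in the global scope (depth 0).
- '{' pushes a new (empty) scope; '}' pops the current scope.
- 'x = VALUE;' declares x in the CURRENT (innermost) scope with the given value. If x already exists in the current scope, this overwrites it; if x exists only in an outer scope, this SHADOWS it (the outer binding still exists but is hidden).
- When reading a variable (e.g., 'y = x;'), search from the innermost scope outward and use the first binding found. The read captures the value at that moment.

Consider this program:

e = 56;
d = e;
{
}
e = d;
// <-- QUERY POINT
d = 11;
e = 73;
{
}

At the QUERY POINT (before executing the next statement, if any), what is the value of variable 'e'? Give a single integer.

Step 1: declare e=56 at depth 0
Step 2: declare d=(read e)=56 at depth 0
Step 3: enter scope (depth=1)
Step 4: exit scope (depth=0)
Step 5: declare e=(read d)=56 at depth 0
Visible at query point: d=56 e=56

Answer: 56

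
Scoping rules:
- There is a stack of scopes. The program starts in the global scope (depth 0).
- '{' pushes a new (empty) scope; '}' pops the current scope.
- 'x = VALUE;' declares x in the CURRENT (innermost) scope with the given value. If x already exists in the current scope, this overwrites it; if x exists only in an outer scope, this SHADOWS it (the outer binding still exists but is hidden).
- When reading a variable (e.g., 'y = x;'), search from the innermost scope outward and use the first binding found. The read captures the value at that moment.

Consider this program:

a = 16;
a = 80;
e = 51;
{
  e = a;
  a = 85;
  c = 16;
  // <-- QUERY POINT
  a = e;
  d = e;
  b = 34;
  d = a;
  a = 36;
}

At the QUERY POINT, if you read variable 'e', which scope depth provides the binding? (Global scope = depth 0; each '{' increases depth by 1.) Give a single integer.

Answer: 1

Derivation:
Step 1: declare a=16 at depth 0
Step 2: declare a=80 at depth 0
Step 3: declare e=51 at depth 0
Step 4: enter scope (depth=1)
Step 5: declare e=(read a)=80 at depth 1
Step 6: declare a=85 at depth 1
Step 7: declare c=16 at depth 1
Visible at query point: a=85 c=16 e=80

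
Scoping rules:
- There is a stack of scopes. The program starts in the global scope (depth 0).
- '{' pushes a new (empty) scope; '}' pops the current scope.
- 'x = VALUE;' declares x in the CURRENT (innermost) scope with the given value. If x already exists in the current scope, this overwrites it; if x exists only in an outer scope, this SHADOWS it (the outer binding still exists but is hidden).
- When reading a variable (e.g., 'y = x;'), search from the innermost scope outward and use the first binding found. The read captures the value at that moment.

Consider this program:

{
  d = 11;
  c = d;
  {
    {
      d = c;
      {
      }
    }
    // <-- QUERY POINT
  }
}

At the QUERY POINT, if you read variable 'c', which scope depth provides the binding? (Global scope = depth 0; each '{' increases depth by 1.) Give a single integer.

Answer: 1

Derivation:
Step 1: enter scope (depth=1)
Step 2: declare d=11 at depth 1
Step 3: declare c=(read d)=11 at depth 1
Step 4: enter scope (depth=2)
Step 5: enter scope (depth=3)
Step 6: declare d=(read c)=11 at depth 3
Step 7: enter scope (depth=4)
Step 8: exit scope (depth=3)
Step 9: exit scope (depth=2)
Visible at query point: c=11 d=11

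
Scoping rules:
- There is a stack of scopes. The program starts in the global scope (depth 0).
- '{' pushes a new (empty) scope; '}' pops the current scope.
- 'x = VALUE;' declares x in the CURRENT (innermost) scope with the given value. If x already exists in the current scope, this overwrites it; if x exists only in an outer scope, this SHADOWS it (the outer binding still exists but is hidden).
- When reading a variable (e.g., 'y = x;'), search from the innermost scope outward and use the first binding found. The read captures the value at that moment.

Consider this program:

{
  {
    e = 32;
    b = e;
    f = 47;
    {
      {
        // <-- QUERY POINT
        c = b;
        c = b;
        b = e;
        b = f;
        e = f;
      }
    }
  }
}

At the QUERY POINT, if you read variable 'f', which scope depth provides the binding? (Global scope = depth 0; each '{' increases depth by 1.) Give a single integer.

Answer: 2

Derivation:
Step 1: enter scope (depth=1)
Step 2: enter scope (depth=2)
Step 3: declare e=32 at depth 2
Step 4: declare b=(read e)=32 at depth 2
Step 5: declare f=47 at depth 2
Step 6: enter scope (depth=3)
Step 7: enter scope (depth=4)
Visible at query point: b=32 e=32 f=47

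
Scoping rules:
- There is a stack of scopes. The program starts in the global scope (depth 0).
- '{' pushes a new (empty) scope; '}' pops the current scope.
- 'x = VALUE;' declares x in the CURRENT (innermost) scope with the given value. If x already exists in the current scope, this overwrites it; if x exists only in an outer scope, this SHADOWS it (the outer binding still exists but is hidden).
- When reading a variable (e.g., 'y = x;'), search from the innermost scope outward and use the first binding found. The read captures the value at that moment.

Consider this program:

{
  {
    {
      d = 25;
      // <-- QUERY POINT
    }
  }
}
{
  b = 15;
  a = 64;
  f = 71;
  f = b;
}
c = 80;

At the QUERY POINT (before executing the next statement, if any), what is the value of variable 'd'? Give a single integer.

Step 1: enter scope (depth=1)
Step 2: enter scope (depth=2)
Step 3: enter scope (depth=3)
Step 4: declare d=25 at depth 3
Visible at query point: d=25

Answer: 25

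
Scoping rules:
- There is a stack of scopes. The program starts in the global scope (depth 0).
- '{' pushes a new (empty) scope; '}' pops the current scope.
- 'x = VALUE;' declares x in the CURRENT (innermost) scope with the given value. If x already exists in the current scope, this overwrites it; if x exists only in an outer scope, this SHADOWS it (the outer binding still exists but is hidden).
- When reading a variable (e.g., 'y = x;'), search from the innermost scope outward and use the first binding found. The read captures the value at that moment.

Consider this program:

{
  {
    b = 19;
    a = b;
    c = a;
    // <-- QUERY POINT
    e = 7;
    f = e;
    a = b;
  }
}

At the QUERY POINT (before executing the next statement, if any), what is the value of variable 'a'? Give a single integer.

Answer: 19

Derivation:
Step 1: enter scope (depth=1)
Step 2: enter scope (depth=2)
Step 3: declare b=19 at depth 2
Step 4: declare a=(read b)=19 at depth 2
Step 5: declare c=(read a)=19 at depth 2
Visible at query point: a=19 b=19 c=19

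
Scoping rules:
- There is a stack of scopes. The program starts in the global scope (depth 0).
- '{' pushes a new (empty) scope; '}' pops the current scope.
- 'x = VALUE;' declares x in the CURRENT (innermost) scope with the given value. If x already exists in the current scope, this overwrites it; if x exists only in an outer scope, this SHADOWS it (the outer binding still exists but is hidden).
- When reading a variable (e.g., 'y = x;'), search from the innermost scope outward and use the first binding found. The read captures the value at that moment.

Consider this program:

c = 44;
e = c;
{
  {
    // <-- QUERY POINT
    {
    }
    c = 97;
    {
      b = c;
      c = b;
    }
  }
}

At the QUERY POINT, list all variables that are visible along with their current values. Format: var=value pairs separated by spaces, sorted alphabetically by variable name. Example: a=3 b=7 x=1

Step 1: declare c=44 at depth 0
Step 2: declare e=(read c)=44 at depth 0
Step 3: enter scope (depth=1)
Step 4: enter scope (depth=2)
Visible at query point: c=44 e=44

Answer: c=44 e=44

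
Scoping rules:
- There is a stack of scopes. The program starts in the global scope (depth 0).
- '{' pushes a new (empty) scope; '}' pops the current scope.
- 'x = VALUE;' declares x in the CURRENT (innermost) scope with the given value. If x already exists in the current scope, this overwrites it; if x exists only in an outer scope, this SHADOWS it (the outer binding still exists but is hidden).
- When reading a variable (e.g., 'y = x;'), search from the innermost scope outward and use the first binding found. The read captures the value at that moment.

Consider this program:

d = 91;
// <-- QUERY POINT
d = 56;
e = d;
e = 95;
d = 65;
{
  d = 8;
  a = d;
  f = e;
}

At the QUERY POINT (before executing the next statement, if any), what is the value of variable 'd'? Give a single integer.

Step 1: declare d=91 at depth 0
Visible at query point: d=91

Answer: 91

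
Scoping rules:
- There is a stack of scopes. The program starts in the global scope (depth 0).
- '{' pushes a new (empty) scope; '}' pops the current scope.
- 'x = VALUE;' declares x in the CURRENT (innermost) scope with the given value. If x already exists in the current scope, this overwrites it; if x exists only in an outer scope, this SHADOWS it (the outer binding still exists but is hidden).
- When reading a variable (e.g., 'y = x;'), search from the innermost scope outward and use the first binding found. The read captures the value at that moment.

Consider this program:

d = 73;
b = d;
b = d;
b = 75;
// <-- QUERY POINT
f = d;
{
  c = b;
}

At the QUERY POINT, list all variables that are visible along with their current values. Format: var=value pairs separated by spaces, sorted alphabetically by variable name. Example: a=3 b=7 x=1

Step 1: declare d=73 at depth 0
Step 2: declare b=(read d)=73 at depth 0
Step 3: declare b=(read d)=73 at depth 0
Step 4: declare b=75 at depth 0
Visible at query point: b=75 d=73

Answer: b=75 d=73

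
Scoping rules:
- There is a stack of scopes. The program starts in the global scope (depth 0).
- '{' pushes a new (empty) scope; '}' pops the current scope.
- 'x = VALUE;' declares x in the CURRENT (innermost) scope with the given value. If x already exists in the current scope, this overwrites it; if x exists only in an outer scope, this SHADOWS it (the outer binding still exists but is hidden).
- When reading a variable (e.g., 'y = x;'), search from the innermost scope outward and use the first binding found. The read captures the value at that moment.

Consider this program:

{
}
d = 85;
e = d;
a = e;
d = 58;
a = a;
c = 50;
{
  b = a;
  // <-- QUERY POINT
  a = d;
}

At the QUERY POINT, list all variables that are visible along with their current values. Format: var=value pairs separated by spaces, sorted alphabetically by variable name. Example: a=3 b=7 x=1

Answer: a=85 b=85 c=50 d=58 e=85

Derivation:
Step 1: enter scope (depth=1)
Step 2: exit scope (depth=0)
Step 3: declare d=85 at depth 0
Step 4: declare e=(read d)=85 at depth 0
Step 5: declare a=(read e)=85 at depth 0
Step 6: declare d=58 at depth 0
Step 7: declare a=(read a)=85 at depth 0
Step 8: declare c=50 at depth 0
Step 9: enter scope (depth=1)
Step 10: declare b=(read a)=85 at depth 1
Visible at query point: a=85 b=85 c=50 d=58 e=85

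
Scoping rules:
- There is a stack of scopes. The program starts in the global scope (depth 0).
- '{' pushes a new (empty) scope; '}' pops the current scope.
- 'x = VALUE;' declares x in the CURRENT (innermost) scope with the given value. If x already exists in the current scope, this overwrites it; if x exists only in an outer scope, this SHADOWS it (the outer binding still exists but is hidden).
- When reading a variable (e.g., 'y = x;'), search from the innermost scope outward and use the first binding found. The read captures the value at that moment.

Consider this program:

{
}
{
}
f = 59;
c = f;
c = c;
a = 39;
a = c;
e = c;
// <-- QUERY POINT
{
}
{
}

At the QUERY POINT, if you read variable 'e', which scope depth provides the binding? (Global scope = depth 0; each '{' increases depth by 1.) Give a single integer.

Step 1: enter scope (depth=1)
Step 2: exit scope (depth=0)
Step 3: enter scope (depth=1)
Step 4: exit scope (depth=0)
Step 5: declare f=59 at depth 0
Step 6: declare c=(read f)=59 at depth 0
Step 7: declare c=(read c)=59 at depth 0
Step 8: declare a=39 at depth 0
Step 9: declare a=(read c)=59 at depth 0
Step 10: declare e=(read c)=59 at depth 0
Visible at query point: a=59 c=59 e=59 f=59

Answer: 0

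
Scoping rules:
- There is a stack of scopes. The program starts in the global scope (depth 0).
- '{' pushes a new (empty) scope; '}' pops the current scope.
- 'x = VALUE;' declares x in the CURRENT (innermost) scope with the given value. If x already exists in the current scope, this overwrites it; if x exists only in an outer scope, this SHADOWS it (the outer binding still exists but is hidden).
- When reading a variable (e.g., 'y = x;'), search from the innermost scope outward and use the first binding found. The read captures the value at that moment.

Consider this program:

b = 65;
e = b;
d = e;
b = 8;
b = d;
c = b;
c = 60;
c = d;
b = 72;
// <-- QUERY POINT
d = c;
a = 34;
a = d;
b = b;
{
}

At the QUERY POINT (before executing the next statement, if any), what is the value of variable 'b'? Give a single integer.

Answer: 72

Derivation:
Step 1: declare b=65 at depth 0
Step 2: declare e=(read b)=65 at depth 0
Step 3: declare d=(read e)=65 at depth 0
Step 4: declare b=8 at depth 0
Step 5: declare b=(read d)=65 at depth 0
Step 6: declare c=(read b)=65 at depth 0
Step 7: declare c=60 at depth 0
Step 8: declare c=(read d)=65 at depth 0
Step 9: declare b=72 at depth 0
Visible at query point: b=72 c=65 d=65 e=65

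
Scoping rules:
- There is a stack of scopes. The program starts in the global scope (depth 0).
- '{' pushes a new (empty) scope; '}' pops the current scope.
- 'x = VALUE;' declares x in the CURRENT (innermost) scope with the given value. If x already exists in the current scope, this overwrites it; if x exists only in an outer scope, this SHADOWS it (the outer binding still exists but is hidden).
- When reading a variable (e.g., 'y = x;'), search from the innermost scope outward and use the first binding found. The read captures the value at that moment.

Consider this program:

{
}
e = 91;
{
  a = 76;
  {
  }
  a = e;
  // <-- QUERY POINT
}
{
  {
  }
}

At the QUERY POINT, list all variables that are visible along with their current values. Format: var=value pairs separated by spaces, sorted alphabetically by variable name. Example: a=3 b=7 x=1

Answer: a=91 e=91

Derivation:
Step 1: enter scope (depth=1)
Step 2: exit scope (depth=0)
Step 3: declare e=91 at depth 0
Step 4: enter scope (depth=1)
Step 5: declare a=76 at depth 1
Step 6: enter scope (depth=2)
Step 7: exit scope (depth=1)
Step 8: declare a=(read e)=91 at depth 1
Visible at query point: a=91 e=91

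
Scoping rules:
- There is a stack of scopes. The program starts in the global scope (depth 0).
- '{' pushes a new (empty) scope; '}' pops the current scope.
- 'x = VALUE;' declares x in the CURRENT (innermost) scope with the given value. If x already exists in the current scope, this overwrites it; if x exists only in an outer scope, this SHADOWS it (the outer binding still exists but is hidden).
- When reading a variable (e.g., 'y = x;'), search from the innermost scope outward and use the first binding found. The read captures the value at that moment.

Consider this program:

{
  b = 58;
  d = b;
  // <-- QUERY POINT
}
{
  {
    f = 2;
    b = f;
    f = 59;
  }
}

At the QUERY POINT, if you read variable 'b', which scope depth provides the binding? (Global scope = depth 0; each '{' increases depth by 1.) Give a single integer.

Answer: 1

Derivation:
Step 1: enter scope (depth=1)
Step 2: declare b=58 at depth 1
Step 3: declare d=(read b)=58 at depth 1
Visible at query point: b=58 d=58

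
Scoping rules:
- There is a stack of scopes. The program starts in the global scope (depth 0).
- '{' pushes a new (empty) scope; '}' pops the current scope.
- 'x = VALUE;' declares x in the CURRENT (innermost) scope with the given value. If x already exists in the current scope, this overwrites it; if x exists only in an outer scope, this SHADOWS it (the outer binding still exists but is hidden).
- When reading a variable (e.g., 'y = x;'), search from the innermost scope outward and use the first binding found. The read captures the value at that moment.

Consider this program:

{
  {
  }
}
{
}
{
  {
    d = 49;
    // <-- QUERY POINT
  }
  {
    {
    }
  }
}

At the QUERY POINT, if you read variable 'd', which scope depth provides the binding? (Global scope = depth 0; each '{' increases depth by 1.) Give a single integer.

Step 1: enter scope (depth=1)
Step 2: enter scope (depth=2)
Step 3: exit scope (depth=1)
Step 4: exit scope (depth=0)
Step 5: enter scope (depth=1)
Step 6: exit scope (depth=0)
Step 7: enter scope (depth=1)
Step 8: enter scope (depth=2)
Step 9: declare d=49 at depth 2
Visible at query point: d=49

Answer: 2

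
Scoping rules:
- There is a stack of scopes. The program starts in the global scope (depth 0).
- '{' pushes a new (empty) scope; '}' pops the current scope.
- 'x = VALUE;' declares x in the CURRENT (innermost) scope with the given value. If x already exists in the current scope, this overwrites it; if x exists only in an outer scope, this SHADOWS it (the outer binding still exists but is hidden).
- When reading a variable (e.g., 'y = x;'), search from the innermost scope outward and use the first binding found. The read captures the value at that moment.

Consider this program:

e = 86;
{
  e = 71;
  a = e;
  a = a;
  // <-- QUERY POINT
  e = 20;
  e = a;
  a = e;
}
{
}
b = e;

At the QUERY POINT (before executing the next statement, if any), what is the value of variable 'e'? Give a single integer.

Step 1: declare e=86 at depth 0
Step 2: enter scope (depth=1)
Step 3: declare e=71 at depth 1
Step 4: declare a=(read e)=71 at depth 1
Step 5: declare a=(read a)=71 at depth 1
Visible at query point: a=71 e=71

Answer: 71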